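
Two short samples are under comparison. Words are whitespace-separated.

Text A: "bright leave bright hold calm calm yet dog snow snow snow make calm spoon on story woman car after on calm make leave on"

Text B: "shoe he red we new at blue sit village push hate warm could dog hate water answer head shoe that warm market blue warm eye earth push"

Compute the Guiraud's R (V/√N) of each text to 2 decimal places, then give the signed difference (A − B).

A: V=14, N=24, R=2.86
B: V=21, N=27, R=4.04
Difference = 2.86 − 4.04 = -1.18

-1.18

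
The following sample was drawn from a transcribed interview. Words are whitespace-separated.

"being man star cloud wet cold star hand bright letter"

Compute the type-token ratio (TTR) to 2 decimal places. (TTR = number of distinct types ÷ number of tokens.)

N = 10 tokens, V = 9 types.
TTR = V / N = 9 / 10 = 0.90

0.90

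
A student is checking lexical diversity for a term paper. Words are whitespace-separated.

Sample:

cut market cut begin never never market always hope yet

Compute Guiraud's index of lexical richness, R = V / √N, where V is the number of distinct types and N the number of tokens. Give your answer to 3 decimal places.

N = 10, V = 7.
√N = 3.162278
R = 7 / 3.162278 = 2.214

2.214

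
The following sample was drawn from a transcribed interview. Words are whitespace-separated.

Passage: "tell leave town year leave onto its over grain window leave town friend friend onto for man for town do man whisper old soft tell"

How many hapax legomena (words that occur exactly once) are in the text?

9

Frequencies: leave:3, town:3, tell:2, onto:2, friend:2, for:2, man:2, year:1, its:1, over:1, grain:1, window:1, do:1, whisper:1, old:1, soft:1
Hapax (freq=1): do, grain, its, old, over, soft, whisper, window, year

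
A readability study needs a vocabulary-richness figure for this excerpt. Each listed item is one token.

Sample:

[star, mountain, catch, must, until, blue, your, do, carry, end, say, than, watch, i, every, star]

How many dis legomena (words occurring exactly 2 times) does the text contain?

Frequencies: star:2, mountain:1, catch:1, must:1, until:1, blue:1, your:1, do:1, carry:1, end:1, say:1, than:1, watch:1, i:1, every:1
Words with frequency 2: star

1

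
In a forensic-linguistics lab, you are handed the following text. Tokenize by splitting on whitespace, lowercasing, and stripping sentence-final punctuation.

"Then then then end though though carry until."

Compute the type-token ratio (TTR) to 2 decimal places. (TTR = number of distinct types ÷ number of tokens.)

0.63

N = 8 tokens, V = 5 types.
TTR = V / N = 5 / 8 = 0.63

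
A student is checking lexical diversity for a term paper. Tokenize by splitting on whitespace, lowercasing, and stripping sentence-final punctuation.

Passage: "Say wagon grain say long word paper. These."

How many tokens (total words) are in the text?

8

Tokens: say, wagon, grain, say, long, word, paper, these
N = 8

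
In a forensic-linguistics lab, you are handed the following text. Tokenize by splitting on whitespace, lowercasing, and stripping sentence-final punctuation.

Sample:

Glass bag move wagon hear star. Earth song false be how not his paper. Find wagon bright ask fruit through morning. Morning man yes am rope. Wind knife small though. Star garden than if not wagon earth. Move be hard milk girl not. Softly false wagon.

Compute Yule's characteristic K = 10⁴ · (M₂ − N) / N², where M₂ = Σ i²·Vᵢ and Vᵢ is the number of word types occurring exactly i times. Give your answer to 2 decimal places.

141.78

Frequencies: wagon:4, not:3, move:2, star:2, earth:2, false:2, be:2, morning:2, glass:1, bag:1, hear:1, song:1, how:1, his:1, paper:1, find:1, bright:1, ask:1, fruit:1, through:1, … (15 more, each freq 1)
N = 46. Frequency spectrum: V_1=27, V_2=6, V_3=1, V_4=1
M₂ = 1²·27 + 2²·6 + 3²·1 + 4²·1 = 76
K = 10000 × (76 − 46) / 46² = 141.78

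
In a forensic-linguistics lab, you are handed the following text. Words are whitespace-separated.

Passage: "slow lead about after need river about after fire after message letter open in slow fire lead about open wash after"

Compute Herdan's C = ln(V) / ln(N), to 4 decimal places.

N = 21, V = 12.
ln(V) = 2.484907, ln(N) = 3.044522
C = 2.484907 / 3.044522 = 0.8162

0.8162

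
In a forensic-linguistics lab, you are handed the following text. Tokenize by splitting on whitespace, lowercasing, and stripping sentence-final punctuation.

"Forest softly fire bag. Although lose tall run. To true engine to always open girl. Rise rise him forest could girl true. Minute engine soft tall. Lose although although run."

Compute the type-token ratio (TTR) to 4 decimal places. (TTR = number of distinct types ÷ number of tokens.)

N = 30 tokens, V = 19 types.
TTR = V / N = 19 / 30 = 0.6333

0.6333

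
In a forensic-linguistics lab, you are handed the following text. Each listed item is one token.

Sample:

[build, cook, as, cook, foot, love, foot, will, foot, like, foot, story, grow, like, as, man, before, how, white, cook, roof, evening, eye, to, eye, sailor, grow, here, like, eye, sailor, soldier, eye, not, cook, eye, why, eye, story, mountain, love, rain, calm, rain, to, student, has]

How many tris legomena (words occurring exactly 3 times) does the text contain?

Frequencies: eye:6, cook:4, foot:4, like:3, as:2, love:2, story:2, grow:2, to:2, sailor:2, rain:2, build:1, will:1, man:1, before:1, how:1, white:1, roof:1, evening:1, here:1, … (7 more, each freq 1)
Words with frequency 3: like

1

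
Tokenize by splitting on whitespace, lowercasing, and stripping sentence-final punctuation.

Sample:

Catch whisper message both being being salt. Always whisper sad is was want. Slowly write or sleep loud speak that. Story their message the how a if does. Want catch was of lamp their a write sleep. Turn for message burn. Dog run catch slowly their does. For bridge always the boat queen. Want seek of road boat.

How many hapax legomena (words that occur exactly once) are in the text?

Frequencies: catch:3, message:3, want:3, their:3, whisper:2, being:2, always:2, was:2, slowly:2, write:2, sleep:2, the:2, a:2, does:2, of:2, for:2, boat:2, both:1, salt:1, sad:1, … (17 more, each freq 1)
Hapax (freq=1): both, bridge, burn, dog, how, if, is, lamp, loud, or, queen, road, run, sad, salt, seek, speak, story, that, turn

20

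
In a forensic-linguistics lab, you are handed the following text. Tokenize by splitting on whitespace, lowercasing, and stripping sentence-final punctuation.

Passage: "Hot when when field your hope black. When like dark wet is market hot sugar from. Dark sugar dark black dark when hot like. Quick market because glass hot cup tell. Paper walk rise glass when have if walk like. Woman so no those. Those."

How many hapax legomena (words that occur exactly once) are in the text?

17

Frequencies: when:5, hot:4, dark:4, like:3, black:2, market:2, sugar:2, glass:2, walk:2, those:2, field:1, your:1, hope:1, wet:1, is:1, from:1, quick:1, because:1, cup:1, tell:1, … (7 more, each freq 1)
Hapax (freq=1): because, cup, field, from, have, hope, if, is, no, paper, quick, rise, so, tell, wet, woman, your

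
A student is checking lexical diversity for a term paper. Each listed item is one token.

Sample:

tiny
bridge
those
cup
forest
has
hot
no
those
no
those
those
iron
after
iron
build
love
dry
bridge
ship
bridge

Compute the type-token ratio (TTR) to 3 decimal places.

N = 21 tokens, V = 14 types.
TTR = V / N = 14 / 21 = 0.667

0.667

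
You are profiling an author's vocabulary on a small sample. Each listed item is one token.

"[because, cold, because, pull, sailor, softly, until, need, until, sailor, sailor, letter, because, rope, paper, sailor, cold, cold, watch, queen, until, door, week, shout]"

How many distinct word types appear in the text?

15

Distinct types: {because, cold, door, letter, need, paper, pull, queen, rope, sailor, shout, softly, until, watch, week}
V = 15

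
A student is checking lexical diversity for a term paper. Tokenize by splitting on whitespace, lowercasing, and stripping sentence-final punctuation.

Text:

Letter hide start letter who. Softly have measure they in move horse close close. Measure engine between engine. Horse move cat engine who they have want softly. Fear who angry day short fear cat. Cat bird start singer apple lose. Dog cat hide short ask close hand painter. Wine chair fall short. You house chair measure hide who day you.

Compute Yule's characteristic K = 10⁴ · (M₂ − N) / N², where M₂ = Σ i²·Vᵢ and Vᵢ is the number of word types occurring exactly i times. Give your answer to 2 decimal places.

Frequencies: who:4, cat:4, hide:3, measure:3, close:3, engine:3, short:3, letter:2, start:2, softly:2, have:2, they:2, move:2, horse:2, fear:2, day:2, chair:2, you:2, in:1, between:1, … (13 more, each freq 1)
N = 60. Frequency spectrum: V_1=15, V_2=11, V_3=5, V_4=2
M₂ = 1²·15 + 2²·11 + 3²·5 + 4²·2 = 136
K = 10000 × (136 − 60) / 60² = 211.11

211.11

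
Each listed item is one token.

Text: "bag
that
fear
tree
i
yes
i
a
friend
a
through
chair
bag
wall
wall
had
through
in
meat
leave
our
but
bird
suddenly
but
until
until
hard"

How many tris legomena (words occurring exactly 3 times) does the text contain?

Frequencies: bag:2, i:2, a:2, through:2, wall:2, but:2, until:2, that:1, fear:1, tree:1, yes:1, friend:1, chair:1, had:1, in:1, meat:1, leave:1, our:1, bird:1, suddenly:1, … (1 more, each freq 1)
Words with frequency 3: (none)

0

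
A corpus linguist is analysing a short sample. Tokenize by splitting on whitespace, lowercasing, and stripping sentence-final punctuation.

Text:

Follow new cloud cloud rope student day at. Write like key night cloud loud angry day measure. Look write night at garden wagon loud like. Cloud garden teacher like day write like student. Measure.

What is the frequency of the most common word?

4

Frequencies: cloud:4, like:4, day:3, write:3, student:2, at:2, night:2, loud:2, measure:2, garden:2, follow:1, new:1, rope:1, key:1, angry:1, look:1, wagon:1, teacher:1
Most common: 'cloud' with frequency 4.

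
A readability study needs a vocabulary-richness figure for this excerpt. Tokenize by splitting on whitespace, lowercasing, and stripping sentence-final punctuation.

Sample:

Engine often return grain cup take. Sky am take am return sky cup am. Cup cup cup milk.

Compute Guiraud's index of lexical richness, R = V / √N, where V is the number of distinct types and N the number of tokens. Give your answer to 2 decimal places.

N = 18, V = 9.
√N = 4.242641
R = 9 / 4.242641 = 2.12

2.12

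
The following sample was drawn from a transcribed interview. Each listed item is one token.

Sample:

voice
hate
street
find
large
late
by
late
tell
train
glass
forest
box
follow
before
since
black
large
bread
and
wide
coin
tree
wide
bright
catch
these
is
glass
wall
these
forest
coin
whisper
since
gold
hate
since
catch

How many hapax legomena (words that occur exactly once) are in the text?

Frequencies: since:3, hate:2, large:2, late:2, glass:2, forest:2, wide:2, coin:2, catch:2, these:2, voice:1, street:1, find:1, by:1, tell:1, train:1, box:1, follow:1, before:1, black:1, … (8 more, each freq 1)
Hapax (freq=1): and, before, black, box, bread, bright, by, find, follow, gold, is, street, tell, train, tree, voice, wall, whisper

18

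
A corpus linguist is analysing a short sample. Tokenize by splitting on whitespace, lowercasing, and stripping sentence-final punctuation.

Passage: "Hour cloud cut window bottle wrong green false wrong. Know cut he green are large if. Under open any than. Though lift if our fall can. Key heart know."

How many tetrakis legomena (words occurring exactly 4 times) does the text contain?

0

Frequencies: cut:2, wrong:2, green:2, know:2, if:2, hour:1, cloud:1, window:1, bottle:1, false:1, he:1, are:1, large:1, under:1, open:1, any:1, than:1, though:1, lift:1, our:1, … (4 more, each freq 1)
Words with frequency 4: (none)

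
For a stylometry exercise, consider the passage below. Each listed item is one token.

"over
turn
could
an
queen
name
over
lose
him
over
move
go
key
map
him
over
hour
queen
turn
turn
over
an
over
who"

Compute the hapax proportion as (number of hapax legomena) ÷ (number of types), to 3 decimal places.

Frequencies: over:6, turn:3, an:2, queen:2, him:2, could:1, name:1, lose:1, move:1, go:1, key:1, map:1, hour:1, who:1
Hapax count = 9; type count = 14.
Ratio = 9 / 14 = 0.643

0.643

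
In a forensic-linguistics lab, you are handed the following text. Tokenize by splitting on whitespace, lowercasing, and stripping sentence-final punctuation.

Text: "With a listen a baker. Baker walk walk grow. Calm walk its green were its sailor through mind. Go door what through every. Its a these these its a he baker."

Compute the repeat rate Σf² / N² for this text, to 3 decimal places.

0.074

Frequencies: a:4, its:4, baker:3, walk:3, through:2, these:2, with:1, listen:1, grow:1, calm:1, green:1, were:1, sailor:1, mind:1, go:1, door:1, what:1, every:1, he:1
Σf² = 71; N² = 961
Repeat rate = 71 / 961 = 0.074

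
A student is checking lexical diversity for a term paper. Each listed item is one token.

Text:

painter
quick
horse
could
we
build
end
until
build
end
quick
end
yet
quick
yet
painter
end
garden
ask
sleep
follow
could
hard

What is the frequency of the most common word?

4

Frequencies: end:4, quick:3, painter:2, could:2, build:2, yet:2, horse:1, we:1, until:1, garden:1, ask:1, sleep:1, follow:1, hard:1
Most common: 'end' with frequency 4.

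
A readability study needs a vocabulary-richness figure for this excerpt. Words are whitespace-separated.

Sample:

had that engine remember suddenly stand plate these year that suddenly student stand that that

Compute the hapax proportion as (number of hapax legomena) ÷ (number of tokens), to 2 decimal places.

Frequencies: that:4, suddenly:2, stand:2, had:1, engine:1, remember:1, plate:1, these:1, year:1, student:1
Hapax count = 7; token count = 15.
Ratio = 7 / 15 = 0.47

0.47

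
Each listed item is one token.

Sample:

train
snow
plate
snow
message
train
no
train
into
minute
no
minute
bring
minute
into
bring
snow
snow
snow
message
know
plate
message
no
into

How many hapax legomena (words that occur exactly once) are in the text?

1

Frequencies: snow:5, train:3, message:3, no:3, into:3, minute:3, plate:2, bring:2, know:1
Hapax (freq=1): know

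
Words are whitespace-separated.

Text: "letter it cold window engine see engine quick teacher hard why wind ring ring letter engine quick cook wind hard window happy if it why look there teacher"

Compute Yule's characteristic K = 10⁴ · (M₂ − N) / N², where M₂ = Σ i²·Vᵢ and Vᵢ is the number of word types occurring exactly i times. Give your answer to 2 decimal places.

306.12

Frequencies: engine:3, letter:2, it:2, window:2, quick:2, teacher:2, hard:2, why:2, wind:2, ring:2, cold:1, see:1, cook:1, happy:1, if:1, look:1, there:1
N = 28. Frequency spectrum: V_1=7, V_2=9, V_3=1
M₂ = 1²·7 + 2²·9 + 3²·1 = 52
K = 10000 × (52 − 28) / 28² = 306.12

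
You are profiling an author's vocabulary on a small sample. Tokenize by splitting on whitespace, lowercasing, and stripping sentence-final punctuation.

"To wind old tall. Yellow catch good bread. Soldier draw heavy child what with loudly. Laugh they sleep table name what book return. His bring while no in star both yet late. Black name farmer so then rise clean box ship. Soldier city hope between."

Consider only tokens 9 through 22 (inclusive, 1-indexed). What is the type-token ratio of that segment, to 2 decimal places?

Segment tokens 9–22: soldier, draw, heavy, child, what, with, loudly, laugh, they, sleep, table, name, what, book
Segment N = 14, segment V = 13.
TTR = 13 / 14 = 0.93

0.93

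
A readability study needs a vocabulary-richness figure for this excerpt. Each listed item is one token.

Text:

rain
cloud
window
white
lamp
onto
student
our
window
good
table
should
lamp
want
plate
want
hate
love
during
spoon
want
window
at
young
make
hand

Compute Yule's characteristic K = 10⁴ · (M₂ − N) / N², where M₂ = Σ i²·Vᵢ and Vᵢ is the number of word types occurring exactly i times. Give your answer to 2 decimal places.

207.10

Frequencies: window:3, want:3, lamp:2, rain:1, cloud:1, white:1, onto:1, student:1, our:1, good:1, table:1, should:1, plate:1, hate:1, love:1, during:1, spoon:1, at:1, young:1, make:1, … (1 more, each freq 1)
N = 26. Frequency spectrum: V_1=18, V_2=1, V_3=2
M₂ = 1²·18 + 2²·1 + 3²·2 = 40
K = 10000 × (40 − 26) / 26² = 207.10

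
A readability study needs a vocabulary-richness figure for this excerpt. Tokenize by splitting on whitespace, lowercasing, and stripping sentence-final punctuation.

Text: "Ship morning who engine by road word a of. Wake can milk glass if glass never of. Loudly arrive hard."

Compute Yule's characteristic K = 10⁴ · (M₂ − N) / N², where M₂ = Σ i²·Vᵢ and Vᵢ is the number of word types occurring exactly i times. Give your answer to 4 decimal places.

Frequencies: of:2, glass:2, ship:1, morning:1, who:1, engine:1, by:1, road:1, word:1, a:1, wake:1, can:1, milk:1, if:1, never:1, loudly:1, arrive:1, hard:1
N = 20. Frequency spectrum: V_1=16, V_2=2
M₂ = 1²·16 + 2²·2 = 24
K = 10000 × (24 − 20) / 20² = 100.0000

100.0000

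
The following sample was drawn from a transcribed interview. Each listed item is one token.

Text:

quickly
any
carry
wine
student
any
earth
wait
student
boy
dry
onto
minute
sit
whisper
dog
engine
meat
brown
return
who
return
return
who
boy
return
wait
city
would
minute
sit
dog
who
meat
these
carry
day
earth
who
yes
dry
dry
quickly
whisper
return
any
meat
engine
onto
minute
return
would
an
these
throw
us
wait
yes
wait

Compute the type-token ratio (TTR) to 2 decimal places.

N = 59 tokens, V = 27 types.
TTR = V / N = 27 / 59 = 0.46

0.46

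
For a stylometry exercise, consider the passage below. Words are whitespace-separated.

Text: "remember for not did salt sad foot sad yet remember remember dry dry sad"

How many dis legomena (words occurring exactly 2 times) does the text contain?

1

Frequencies: remember:3, sad:3, dry:2, for:1, not:1, did:1, salt:1, foot:1, yet:1
Words with frequency 2: dry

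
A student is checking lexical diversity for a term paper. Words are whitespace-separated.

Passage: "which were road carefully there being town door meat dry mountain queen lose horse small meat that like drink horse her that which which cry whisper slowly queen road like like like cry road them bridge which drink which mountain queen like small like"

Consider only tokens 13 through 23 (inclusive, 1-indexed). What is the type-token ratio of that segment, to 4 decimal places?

0.8182

Segment tokens 13–23: lose, horse, small, meat, that, like, drink, horse, her, that, which
Segment N = 11, segment V = 9.
TTR = 9 / 11 = 0.8182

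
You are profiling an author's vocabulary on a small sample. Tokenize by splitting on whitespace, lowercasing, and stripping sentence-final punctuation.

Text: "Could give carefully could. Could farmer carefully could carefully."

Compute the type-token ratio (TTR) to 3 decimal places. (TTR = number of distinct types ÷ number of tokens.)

N = 9 tokens, V = 4 types.
TTR = V / N = 4 / 9 = 0.444

0.444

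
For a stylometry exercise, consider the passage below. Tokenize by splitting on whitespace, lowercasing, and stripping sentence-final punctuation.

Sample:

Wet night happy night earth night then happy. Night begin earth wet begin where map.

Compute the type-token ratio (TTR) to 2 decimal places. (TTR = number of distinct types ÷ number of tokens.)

0.53

N = 15 tokens, V = 8 types.
TTR = V / N = 8 / 15 = 0.53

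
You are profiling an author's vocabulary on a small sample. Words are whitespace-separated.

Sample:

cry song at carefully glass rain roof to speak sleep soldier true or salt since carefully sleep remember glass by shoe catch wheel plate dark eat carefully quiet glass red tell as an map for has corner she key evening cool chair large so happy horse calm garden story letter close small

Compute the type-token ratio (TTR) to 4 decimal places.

0.9038

N = 52 tokens, V = 47 types.
TTR = V / N = 47 / 52 = 0.9038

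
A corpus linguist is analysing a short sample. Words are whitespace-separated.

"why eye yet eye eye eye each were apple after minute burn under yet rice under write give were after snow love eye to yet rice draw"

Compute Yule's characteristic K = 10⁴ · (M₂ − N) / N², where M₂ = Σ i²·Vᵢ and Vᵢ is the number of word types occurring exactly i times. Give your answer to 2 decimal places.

Frequencies: eye:5, yet:3, were:2, after:2, under:2, rice:2, why:1, each:1, apple:1, minute:1, burn:1, write:1, give:1, snow:1, love:1, to:1, draw:1
N = 27. Frequency spectrum: V_1=11, V_2=4, V_3=1, V_5=1
M₂ = 1²·11 + 2²·4 + 3²·1 + 5²·1 = 61
K = 10000 × (61 − 27) / 27² = 466.39

466.39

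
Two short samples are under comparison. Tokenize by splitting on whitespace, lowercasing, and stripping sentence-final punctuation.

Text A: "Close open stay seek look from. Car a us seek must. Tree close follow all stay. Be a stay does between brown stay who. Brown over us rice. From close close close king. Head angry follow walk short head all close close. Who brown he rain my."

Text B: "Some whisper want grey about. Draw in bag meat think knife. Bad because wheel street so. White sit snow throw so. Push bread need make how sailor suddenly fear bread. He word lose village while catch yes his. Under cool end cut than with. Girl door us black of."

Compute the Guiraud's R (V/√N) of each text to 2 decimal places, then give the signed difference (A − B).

-2.63

A: V=28, N=47, R=4.08
B: V=47, N=49, R=6.71
Difference = 4.08 − 6.71 = -2.63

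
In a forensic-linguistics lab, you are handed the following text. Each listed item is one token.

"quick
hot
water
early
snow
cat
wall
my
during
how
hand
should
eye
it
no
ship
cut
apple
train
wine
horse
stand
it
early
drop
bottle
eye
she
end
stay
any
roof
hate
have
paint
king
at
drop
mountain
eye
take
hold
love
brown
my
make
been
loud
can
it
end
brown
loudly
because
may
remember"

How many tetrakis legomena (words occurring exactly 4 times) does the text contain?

0

Frequencies: eye:3, it:3, early:2, my:2, drop:2, end:2, brown:2, quick:1, hot:1, water:1, snow:1, cat:1, wall:1, during:1, how:1, hand:1, should:1, no:1, ship:1, cut:1, … (27 more, each freq 1)
Words with frequency 4: (none)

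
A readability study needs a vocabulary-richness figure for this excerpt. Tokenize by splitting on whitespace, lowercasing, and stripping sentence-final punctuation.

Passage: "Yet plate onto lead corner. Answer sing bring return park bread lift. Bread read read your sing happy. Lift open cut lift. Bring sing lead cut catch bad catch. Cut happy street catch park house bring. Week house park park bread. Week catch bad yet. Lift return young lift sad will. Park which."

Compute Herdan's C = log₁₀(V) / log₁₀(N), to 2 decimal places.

0.82

N = 53, V = 26.
log₁₀(V) = 1.414973, log₁₀(N) = 1.724276
C = 1.414973 / 1.724276 = 0.82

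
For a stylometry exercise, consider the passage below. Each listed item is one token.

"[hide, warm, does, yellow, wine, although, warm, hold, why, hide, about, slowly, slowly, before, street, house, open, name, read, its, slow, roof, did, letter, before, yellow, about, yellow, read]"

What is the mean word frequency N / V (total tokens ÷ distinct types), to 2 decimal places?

1.38

N = 29 tokens, V = 21 types.
Mean frequency = N / V = 29 / 21 = 1.38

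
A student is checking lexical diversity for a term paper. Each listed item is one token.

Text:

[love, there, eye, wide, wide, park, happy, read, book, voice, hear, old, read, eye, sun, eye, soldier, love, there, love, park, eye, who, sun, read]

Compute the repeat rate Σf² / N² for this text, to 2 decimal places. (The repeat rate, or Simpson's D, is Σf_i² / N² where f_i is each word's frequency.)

0.09

Frequencies: eye:4, love:3, read:3, there:2, wide:2, park:2, sun:2, happy:1, book:1, voice:1, hear:1, old:1, soldier:1, who:1
Σf² = 57; N² = 625
Repeat rate = 57 / 625 = 0.09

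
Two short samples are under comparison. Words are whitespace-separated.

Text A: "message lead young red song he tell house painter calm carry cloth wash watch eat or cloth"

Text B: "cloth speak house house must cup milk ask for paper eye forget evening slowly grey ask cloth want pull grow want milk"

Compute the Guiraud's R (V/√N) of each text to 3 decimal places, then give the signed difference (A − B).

A: V=16, N=17, R=3.881
B: V=17, N=22, R=3.624
Difference = 3.881 − 3.624 = 0.257

0.257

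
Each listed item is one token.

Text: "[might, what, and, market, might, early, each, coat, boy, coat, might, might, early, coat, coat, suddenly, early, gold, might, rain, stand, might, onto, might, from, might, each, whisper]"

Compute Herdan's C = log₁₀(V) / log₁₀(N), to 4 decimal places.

0.8127

N = 28, V = 15.
log₁₀(V) = 1.176091, log₁₀(N) = 1.447158
C = 1.176091 / 1.447158 = 0.8127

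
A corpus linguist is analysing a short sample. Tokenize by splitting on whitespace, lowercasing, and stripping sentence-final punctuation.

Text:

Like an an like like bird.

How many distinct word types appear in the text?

Distinct types: {an, bird, like}
V = 3

3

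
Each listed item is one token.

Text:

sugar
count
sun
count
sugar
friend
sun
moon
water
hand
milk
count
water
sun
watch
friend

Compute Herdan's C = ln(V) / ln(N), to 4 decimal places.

N = 16, V = 9.
ln(V) = 2.197225, ln(N) = 2.772589
C = 2.197225 / 2.772589 = 0.7925

0.7925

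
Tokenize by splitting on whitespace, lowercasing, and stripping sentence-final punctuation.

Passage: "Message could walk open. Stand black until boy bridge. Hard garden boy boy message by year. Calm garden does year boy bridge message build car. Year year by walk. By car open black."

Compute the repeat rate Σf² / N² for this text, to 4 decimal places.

0.0744

Frequencies: boy:4, year:4, message:3, by:3, walk:2, open:2, black:2, bridge:2, garden:2, car:2, could:1, stand:1, until:1, hard:1, calm:1, does:1, build:1
Σf² = 81; N² = 1089
Repeat rate = 81 / 1089 = 0.0744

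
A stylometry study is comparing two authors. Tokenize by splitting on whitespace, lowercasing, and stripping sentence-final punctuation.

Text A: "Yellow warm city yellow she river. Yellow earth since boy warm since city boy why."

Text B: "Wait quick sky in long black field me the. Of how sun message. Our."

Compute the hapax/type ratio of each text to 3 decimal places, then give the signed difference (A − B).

-0.556

A: hapax=4, V=9, ratio=0.444
B: hapax=14, V=14, ratio=1.000
Difference = 0.444 − 1.000 = -0.556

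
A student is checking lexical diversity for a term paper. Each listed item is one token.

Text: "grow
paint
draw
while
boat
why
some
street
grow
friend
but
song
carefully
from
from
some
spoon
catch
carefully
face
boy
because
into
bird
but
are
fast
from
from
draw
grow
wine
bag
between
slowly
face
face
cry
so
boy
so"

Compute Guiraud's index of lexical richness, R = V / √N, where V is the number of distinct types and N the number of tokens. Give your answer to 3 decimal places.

4.373

N = 41, V = 28.
√N = 6.403124
R = 28 / 6.403124 = 4.373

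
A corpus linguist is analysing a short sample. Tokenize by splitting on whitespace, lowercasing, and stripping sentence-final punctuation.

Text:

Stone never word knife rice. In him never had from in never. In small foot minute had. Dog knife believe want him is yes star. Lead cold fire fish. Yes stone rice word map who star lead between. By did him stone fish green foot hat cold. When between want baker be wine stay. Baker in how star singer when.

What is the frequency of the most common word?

4

Frequencies: in:4, stone:3, never:3, him:3, star:3, word:2, knife:2, rice:2, had:2, foot:2, want:2, yes:2, lead:2, cold:2, fish:2, between:2, when:2, baker:2, from:1, small:1, … (16 more, each freq 1)
Most common: 'in' with frequency 4.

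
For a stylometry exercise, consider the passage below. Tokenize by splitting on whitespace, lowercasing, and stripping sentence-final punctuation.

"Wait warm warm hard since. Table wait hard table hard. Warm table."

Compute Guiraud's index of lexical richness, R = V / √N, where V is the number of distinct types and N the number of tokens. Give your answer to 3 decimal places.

N = 12, V = 5.
√N = 3.464102
R = 5 / 3.464102 = 1.443

1.443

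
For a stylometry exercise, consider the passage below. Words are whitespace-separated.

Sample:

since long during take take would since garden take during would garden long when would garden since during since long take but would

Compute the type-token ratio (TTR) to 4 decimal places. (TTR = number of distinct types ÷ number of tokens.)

N = 23 tokens, V = 8 types.
TTR = V / N = 8 / 23 = 0.3478

0.3478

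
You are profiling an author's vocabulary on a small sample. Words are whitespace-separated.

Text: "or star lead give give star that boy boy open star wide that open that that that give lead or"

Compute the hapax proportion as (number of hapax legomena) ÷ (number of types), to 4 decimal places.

0.1250

Frequencies: that:5, star:3, give:3, or:2, lead:2, boy:2, open:2, wide:1
Hapax count = 1; type count = 8.
Ratio = 1 / 8 = 0.1250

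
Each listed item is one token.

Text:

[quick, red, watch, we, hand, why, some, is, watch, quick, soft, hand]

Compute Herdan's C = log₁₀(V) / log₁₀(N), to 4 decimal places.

0.8842

N = 12, V = 9.
log₁₀(V) = 0.954243, log₁₀(N) = 1.079181
C = 0.954243 / 1.079181 = 0.8842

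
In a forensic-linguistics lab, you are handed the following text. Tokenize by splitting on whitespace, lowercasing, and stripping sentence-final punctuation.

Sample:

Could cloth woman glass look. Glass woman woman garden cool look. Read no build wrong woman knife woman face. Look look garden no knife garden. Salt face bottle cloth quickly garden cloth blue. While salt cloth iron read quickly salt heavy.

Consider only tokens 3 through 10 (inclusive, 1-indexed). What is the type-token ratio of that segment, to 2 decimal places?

Segment tokens 3–10: woman, glass, look, glass, woman, woman, garden, cool
Segment N = 8, segment V = 5.
TTR = 5 / 8 = 0.63

0.63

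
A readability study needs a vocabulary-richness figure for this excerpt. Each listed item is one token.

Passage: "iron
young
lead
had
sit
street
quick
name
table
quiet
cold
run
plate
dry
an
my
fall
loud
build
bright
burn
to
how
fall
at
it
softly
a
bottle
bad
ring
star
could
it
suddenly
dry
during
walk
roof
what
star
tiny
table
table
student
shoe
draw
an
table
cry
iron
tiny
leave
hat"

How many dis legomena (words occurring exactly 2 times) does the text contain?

7

Frequencies: table:4, iron:2, dry:2, an:2, fall:2, it:2, star:2, tiny:2, young:1, lead:1, had:1, sit:1, street:1, quick:1, name:1, quiet:1, cold:1, run:1, plate:1, my:1, … (24 more, each freq 1)
Words with frequency 2: an, dry, fall, iron, it, star, tiny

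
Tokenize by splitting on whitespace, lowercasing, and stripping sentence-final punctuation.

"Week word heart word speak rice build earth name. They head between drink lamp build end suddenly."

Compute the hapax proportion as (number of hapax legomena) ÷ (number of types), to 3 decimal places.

0.867

Frequencies: word:2, build:2, week:1, heart:1, speak:1, rice:1, earth:1, name:1, they:1, head:1, between:1, drink:1, lamp:1, end:1, suddenly:1
Hapax count = 13; type count = 15.
Ratio = 13 / 15 = 0.867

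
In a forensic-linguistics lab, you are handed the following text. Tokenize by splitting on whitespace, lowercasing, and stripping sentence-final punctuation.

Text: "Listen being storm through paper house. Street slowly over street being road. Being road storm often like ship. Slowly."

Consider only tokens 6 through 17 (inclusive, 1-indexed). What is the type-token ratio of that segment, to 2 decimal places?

0.75

Segment tokens 6–17: house, street, slowly, over, street, being, road, being, road, storm, often, like
Segment N = 12, segment V = 9.
TTR = 9 / 12 = 0.75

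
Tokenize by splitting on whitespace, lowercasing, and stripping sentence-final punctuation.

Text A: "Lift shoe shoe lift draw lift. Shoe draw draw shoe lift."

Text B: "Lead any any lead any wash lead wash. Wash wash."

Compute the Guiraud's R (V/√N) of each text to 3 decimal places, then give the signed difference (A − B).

-0.044

A: V=3, N=11, R=0.905
B: V=3, N=10, R=0.949
Difference = 0.905 − 0.949 = -0.044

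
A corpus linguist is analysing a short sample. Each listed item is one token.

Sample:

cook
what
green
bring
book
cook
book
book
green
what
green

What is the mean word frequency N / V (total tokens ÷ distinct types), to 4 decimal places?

2.2000

N = 11 tokens, V = 5 types.
Mean frequency = N / V = 11 / 5 = 2.2000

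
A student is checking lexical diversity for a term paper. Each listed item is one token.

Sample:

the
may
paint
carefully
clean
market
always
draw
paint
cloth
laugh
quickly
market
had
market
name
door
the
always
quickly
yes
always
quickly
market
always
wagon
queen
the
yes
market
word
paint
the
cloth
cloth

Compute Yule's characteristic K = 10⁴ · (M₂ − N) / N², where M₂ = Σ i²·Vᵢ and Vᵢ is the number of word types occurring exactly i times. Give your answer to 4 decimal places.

Frequencies: market:5, the:4, always:4, paint:3, cloth:3, quickly:3, yes:2, may:1, carefully:1, clean:1, draw:1, laugh:1, had:1, name:1, door:1, wagon:1, queen:1, word:1
N = 35. Frequency spectrum: V_1=11, V_2=1, V_3=3, V_4=2, V_5=1
M₂ = 1²·11 + 2²·1 + 3²·3 + 4²·2 + 5²·1 = 99
K = 10000 × (99 − 35) / 35² = 522.4490

522.4490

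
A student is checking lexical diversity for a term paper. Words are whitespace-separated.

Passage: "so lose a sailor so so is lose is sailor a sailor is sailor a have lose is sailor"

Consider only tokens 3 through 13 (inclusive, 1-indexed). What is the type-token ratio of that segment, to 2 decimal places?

0.45

Segment tokens 3–13: a, sailor, so, so, is, lose, is, sailor, a, sailor, is
Segment N = 11, segment V = 5.
TTR = 5 / 11 = 0.45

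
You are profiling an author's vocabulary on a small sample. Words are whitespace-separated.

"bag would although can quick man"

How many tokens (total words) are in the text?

Tokens: bag, would, although, can, quick, man
N = 6

6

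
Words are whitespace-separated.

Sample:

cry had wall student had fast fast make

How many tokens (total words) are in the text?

8

Tokens: cry, had, wall, student, had, fast, fast, make
N = 8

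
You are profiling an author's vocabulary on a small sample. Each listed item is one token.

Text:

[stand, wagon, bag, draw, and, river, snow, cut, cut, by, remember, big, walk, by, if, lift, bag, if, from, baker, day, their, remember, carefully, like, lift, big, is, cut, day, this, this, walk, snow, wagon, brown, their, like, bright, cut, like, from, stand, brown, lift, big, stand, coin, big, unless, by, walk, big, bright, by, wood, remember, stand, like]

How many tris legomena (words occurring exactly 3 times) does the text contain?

3

Frequencies: big:5, stand:4, cut:4, by:4, like:4, remember:3, walk:3, lift:3, wagon:2, bag:2, snow:2, if:2, from:2, day:2, their:2, this:2, brown:2, bright:2, draw:1, and:1, … (7 more, each freq 1)
Words with frequency 3: lift, remember, walk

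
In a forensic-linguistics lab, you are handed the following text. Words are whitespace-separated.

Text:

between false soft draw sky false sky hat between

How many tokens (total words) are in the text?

9

Tokens: between, false, soft, draw, sky, false, sky, hat, between
N = 9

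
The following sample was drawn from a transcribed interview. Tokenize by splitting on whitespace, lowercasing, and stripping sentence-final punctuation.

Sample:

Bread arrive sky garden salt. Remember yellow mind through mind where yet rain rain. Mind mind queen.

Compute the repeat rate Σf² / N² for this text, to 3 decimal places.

0.107

Frequencies: mind:4, rain:2, bread:1, arrive:1, sky:1, garden:1, salt:1, remember:1, yellow:1, through:1, where:1, yet:1, queen:1
Σf² = 31; N² = 289
Repeat rate = 31 / 289 = 0.107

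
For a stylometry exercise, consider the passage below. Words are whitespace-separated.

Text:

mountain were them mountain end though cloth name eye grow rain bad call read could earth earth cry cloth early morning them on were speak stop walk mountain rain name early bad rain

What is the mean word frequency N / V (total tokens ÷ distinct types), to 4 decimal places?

1.5000

N = 33 tokens, V = 22 types.
Mean frequency = N / V = 33 / 22 = 1.5000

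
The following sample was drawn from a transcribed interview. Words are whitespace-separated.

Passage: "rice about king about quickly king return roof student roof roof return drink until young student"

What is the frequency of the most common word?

Frequencies: roof:3, about:2, king:2, return:2, student:2, rice:1, quickly:1, drink:1, until:1, young:1
Most common: 'roof' with frequency 3.

3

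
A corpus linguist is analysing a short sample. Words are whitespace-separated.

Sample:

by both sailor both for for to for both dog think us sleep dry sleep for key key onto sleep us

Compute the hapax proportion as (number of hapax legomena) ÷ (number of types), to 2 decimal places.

0.58

Frequencies: for:4, both:3, sleep:3, us:2, key:2, by:1, sailor:1, to:1, dog:1, think:1, dry:1, onto:1
Hapax count = 7; type count = 12.
Ratio = 7 / 12 = 0.58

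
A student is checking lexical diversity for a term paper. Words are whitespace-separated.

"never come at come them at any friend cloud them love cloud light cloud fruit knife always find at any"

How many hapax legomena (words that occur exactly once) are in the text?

Frequencies: at:3, cloud:3, come:2, them:2, any:2, never:1, friend:1, love:1, light:1, fruit:1, knife:1, always:1, find:1
Hapax (freq=1): always, find, friend, fruit, knife, light, love, never

8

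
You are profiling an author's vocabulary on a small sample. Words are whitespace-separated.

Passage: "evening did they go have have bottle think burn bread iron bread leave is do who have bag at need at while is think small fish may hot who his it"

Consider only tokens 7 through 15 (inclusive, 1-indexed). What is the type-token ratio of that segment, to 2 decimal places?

Segment tokens 7–15: bottle, think, burn, bread, iron, bread, leave, is, do
Segment N = 9, segment V = 8.
TTR = 8 / 9 = 0.89

0.89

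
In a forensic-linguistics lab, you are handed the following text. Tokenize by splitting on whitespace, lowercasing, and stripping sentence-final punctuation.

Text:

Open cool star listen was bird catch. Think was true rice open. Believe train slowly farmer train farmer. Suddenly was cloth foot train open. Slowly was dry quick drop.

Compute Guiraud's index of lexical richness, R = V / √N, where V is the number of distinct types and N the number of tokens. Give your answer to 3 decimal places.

3.714

N = 29, V = 20.
√N = 5.385165
R = 20 / 5.385165 = 3.714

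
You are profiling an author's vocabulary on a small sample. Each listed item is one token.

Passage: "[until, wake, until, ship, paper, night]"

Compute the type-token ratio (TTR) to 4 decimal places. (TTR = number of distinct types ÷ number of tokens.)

0.8333

N = 6 tokens, V = 5 types.
TTR = V / N = 5 / 6 = 0.8333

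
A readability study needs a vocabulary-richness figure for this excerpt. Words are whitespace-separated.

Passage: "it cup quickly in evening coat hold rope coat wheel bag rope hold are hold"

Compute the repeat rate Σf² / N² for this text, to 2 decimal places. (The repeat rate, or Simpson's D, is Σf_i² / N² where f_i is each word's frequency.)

Frequencies: hold:3, coat:2, rope:2, it:1, cup:1, quickly:1, in:1, evening:1, wheel:1, bag:1, are:1
Σf² = 25; N² = 225
Repeat rate = 25 / 225 = 0.11

0.11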